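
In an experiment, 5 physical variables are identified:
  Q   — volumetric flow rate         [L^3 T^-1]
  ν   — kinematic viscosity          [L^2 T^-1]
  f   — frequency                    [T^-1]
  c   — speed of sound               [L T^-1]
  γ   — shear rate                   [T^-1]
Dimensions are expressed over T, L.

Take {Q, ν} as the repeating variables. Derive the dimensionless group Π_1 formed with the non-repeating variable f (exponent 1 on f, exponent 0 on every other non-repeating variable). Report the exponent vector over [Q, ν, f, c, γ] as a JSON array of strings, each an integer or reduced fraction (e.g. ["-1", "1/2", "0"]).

Write exponents as rows T,L / cols Q,ν,f,c,γ:
  T: [-1 -1 -1 -1 -1]
  L: [ 3  2  0  1  0]
RREF → pivots at {Q,ν} ⇒ r = 2
Repeat: Q,ν; free: f,c,γ
RREF:
  r0: [   1    0   -2   -1   -2]
  r1: [   0    1    3    2    3]
Fix exponent of f at 1, c at 0, γ at 0; solve each RREF row for its pivot's exponent:
  r0: exp(Q) + (-2)·1 = 0 ⇒ exp(Q) = 2
  r1: exp(ν) + (3)·1 = 0 ⇒ exp(ν) = -3
Π_1 = Q^2 · ν^-3 · f

["2", "-3", "1", "0", "0"]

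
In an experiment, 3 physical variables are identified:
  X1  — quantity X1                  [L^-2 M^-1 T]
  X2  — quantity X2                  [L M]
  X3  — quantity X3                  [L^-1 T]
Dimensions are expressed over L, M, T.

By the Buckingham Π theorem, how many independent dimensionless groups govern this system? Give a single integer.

1

Exponent matrix [L,M,T] × [X1,X2,X3]:
  L: [-2  1 -1]
  M: [-1  1  0]
  T: [ 1  0  1]
Echelon form has 2 nonzero rows (pivots: X1,X2)
3 vars − rank 2 = 1 Π group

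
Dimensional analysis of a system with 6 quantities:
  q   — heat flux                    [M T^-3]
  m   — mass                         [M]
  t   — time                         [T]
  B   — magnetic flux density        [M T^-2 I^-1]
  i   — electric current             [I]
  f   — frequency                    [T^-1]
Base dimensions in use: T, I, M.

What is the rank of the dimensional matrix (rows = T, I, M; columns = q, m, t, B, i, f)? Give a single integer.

Dimensional matrix (T×I×M by q×m×t×B×i×f):
  T: [-3  0  1 -2  0 -1]
  I: [ 0  0  0 -1  1  0]
  M: [ 1  1  0  1  0  0]
Echelon form has 3 nonzero rows (pivots: q,m,B)

3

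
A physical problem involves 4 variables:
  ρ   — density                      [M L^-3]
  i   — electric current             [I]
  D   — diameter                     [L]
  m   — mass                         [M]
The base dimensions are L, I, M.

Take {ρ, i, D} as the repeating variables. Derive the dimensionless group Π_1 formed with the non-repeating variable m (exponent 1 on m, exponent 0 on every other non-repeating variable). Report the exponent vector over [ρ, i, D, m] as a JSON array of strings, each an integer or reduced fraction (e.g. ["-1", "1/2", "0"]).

Write exponents as rows L,I,M / cols ρ,i,D,m:
  L: [-3  0  1  0]
  I: [ 0  1  0  0]
  M: [ 1  0  0  1]
Echelon form has 3 nonzero rows (pivots: ρ,i,D)
Repeat: ρ,i,D; free: m
RREF:
  r0: [   1    0    0    1]
  r1: [   0    1    0    0]
  r2: [   0    0    1    3]
Fix exponent of m at 1; solve each RREF row for its pivot's exponent:
  r0: exp(ρ) + (1)·1 = 0 ⇒ exp(ρ) = -1
  r1: exp(i) + (0)·1 = 0 ⇒ exp(i) = 0
  r2: exp(D) + (3)·1 = 0 ⇒ exp(D) = -3
Π_1 = ρ^-1 · D^-3 · m

["-1", "0", "-3", "1"]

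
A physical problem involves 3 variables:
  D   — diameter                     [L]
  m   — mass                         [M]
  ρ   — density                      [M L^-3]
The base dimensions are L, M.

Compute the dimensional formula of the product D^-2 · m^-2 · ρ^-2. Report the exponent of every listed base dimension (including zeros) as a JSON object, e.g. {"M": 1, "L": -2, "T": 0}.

Write exponents as rows L,M / cols D,m,ρ:
  L: [ 1  0 -3]
  M: [ 0  1  1]
  [L]: (-2)·1+(-2)·0+(-2)·-3 = 4
  [M]: (-2)·0+(-2)·1+(-2)·1 = -4
⇒ L^4 M^-4

{"L": 4, "M": -4}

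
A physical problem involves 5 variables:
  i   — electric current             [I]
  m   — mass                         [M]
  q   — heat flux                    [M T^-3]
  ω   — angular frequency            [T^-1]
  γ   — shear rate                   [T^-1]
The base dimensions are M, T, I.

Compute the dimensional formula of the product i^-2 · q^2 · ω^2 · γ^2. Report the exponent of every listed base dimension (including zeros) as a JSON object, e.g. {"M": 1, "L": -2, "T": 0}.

Exponent matrix [M,T,I] × [i,m,q,ω,γ]:
  M: [ 0  1  1  0  0]
  T: [ 0  0 -3 -1 -1]
  I: [ 1  0  0  0  0]
  [M]: (-2)·0+(2)·1+(2)·0+(2)·0 = 2
  [T]: (-2)·0+(2)·-3+(2)·-1+(2)·-1 = -10
  [I]: (-2)·1+(2)·0+(2)·0+(2)·0 = -2
⇒ M^2 T^-10 I^-2

{"M": 2, "T": -10, "I": -2}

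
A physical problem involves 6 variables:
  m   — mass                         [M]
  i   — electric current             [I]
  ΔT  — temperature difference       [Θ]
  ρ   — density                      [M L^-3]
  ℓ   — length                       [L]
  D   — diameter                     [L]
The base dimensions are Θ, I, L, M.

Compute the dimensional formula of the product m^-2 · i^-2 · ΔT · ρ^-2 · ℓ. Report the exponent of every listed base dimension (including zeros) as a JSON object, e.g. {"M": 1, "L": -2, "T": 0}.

Exponent matrix [Θ,I,L,M] × [m,i,ΔT,ρ,ℓ,D]:
  Θ: [ 0  0  1  0  0  0]
  I: [ 0  1  0  0  0  0]
  L: [ 0  0  0 -3  1  1]
  M: [ 1  0  0  1  0  0]
  [Θ]: (-2)·0+(-2)·0+(1)·1+(-2)·0+(1)·0 = 1
  [I]: (-2)·0+(-2)·1+(1)·0+(-2)·0+(1)·0 = -2
  [L]: (-2)·0+(-2)·0+(1)·0+(-2)·-3+(1)·1 = 7
  [M]: (-2)·1+(-2)·0+(1)·0+(-2)·1+(1)·0 = -4
⇒ Θ I^-2 L^7 M^-4

{"Θ": 1, "I": -2, "L": 7, "M": -4}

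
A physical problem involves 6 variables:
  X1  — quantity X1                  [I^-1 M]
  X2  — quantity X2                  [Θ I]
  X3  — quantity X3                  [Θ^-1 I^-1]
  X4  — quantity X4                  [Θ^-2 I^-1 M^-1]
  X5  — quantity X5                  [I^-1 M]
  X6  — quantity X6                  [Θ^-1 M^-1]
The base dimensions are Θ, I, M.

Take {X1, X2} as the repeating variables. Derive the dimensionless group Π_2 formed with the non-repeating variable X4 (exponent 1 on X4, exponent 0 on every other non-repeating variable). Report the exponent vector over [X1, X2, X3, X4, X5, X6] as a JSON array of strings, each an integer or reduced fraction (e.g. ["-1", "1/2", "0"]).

Dimensional matrix (Θ×I×M by X1×X2×X3×X4×X5×X6):
  Θ: [ 0  1 -1 -2  0 -1]
  I: [-1  1 -1 -1 -1  0]
  M: [ 1  0  0 -1  1 -1]
Echelon form has 2 nonzero rows (pivots: X1,X2)
Repeat: X1,X2; free: X3,X4,X5,X6
RREF:
  r0: [   1    0    0   -1    1   -1]
  r1: [   0    1   -1   -2    0   -1]
  r2: [   0    0    0    0    0    0]
Fix exponent of X4 at 1, X3 at 0, X5 at 0, X6 at 0; solve each RREF row for its pivot's exponent:
  r0: exp(X1) + (-1)·1 = 0 ⇒ exp(X1) = 1
  r1: exp(X2) + (-2)·1 = 0 ⇒ exp(X2) = 2
Π_2 = X1 · X2^2 · X4

["1", "2", "0", "1", "0", "0"]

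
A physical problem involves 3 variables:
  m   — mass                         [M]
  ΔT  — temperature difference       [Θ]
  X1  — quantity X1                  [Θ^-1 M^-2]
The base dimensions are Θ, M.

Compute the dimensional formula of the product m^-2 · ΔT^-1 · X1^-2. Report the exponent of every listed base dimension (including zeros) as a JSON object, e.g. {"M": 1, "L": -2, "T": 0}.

{"Θ": 1, "M": 2}

Write exponents as rows Θ,M / cols m,ΔT,X1:
  Θ: [ 0  1 -1]
  M: [ 1  0 -2]
  [Θ]: (-2)·0+(-1)·1+(-2)·-1 = 1
  [M]: (-2)·1+(-1)·0+(-2)·-2 = 2
⇒ Θ M^2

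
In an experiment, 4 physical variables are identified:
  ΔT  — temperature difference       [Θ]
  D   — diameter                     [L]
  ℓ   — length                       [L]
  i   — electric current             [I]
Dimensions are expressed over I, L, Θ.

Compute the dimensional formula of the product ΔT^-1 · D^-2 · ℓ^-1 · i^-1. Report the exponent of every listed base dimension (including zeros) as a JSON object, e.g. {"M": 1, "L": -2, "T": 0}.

{"I": -1, "L": -3, "Θ": -1}

Dimensional matrix (I×L×Θ by ΔT×D×ℓ×i):
  I: [ 0  0  0  1]
  L: [ 0  1  1  0]
  Θ: [ 1  0  0  0]
  [I]: (-1)·0+(-2)·0+(-1)·0+(-1)·1 = -1
  [L]: (-1)·0+(-2)·1+(-1)·1+(-1)·0 = -3
  [Θ]: (-1)·1+(-2)·0+(-1)·0+(-1)·0 = -1
⇒ I^-1 L^-3 Θ^-1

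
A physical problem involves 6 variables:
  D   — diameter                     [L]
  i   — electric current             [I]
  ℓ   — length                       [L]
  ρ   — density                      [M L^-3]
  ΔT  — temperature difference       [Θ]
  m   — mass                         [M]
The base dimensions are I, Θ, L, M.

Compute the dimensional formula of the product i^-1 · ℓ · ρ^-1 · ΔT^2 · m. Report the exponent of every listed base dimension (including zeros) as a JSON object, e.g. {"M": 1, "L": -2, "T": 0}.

Write exponents as rows I,Θ,L,M / cols D,i,ℓ,ρ,ΔT,m:
  I: [ 0  1  0  0  0  0]
  Θ: [ 0  0  0  0  1  0]
  L: [ 1  0  1 -3  0  0]
  M: [ 0  0  0  1  0  1]
  [I]: (-1)·1+(1)·0+(-1)·0+(2)·0+(1)·0 = -1
  [Θ]: (-1)·0+(1)·0+(-1)·0+(2)·1+(1)·0 = 2
  [L]: (-1)·0+(1)·1+(-1)·-3+(2)·0+(1)·0 = 4
  [M]: (-1)·0+(1)·0+(-1)·1+(2)·0+(1)·1 = 0
⇒ I^-1 Θ^2 L^4

{"I": -1, "Θ": 2, "L": 4, "M": 0}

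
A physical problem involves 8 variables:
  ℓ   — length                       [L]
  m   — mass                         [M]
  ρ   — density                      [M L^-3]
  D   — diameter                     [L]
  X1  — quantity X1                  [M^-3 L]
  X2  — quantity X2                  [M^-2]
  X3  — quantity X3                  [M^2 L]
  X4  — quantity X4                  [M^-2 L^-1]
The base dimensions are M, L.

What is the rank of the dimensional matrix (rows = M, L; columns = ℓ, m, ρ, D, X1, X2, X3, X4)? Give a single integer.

2

Write exponents as rows M,L / cols ℓ,m,ρ,D,X1,X2,X3,X4:
  M: [ 0  1  1  0 -3 -2  2 -2]
  L: [ 1  0 -3  1  1  0  1 -1]
Echelon form has 2 nonzero rows (pivots: ℓ,m)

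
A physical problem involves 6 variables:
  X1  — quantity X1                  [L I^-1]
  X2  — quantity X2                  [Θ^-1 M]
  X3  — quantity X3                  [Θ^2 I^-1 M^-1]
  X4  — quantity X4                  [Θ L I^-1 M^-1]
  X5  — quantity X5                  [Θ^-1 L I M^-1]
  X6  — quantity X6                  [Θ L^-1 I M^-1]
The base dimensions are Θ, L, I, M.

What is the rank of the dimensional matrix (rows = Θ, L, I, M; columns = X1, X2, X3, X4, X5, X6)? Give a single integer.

3

Exponent matrix [Θ,L,I,M] × [X1,X2,X3,X4,X5,X6]:
  Θ: [ 0 -1  2  1 -1  1]
  L: [ 1  0  0  1  1 -1]
  I: [-1  0 -1 -1  1  1]
  M: [ 0  1 -1 -1 -1 -1]
Row reduction gives pivot columns X1,X2,X3; rank = 3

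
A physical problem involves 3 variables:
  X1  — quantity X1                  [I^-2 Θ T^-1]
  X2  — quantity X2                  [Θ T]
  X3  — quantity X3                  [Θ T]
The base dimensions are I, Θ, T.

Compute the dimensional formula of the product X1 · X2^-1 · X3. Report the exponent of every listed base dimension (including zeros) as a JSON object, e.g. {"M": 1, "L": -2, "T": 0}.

Exponent matrix [I,Θ,T] × [X1,X2,X3]:
  I: [-2  0  0]
  Θ: [ 1  1  1]
  T: [-1  1  1]
  [I]: (1)·-2+(-1)·0+(1)·0 = -2
  [Θ]: (1)·1+(-1)·1+(1)·1 = 1
  [T]: (1)·-1+(-1)·1+(1)·1 = -1
⇒ I^-2 Θ T^-1

{"I": -2, "Θ": 1, "T": -1}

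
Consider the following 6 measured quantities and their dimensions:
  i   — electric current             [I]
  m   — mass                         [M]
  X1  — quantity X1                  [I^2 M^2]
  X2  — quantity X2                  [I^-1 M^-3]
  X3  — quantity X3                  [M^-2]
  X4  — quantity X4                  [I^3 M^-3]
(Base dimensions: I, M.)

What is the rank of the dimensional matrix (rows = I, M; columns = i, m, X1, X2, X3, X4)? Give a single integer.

2

Exponent matrix [I,M] × [i,m,X1,X2,X3,X4]:
  I: [ 1  0  2 -1  0  3]
  M: [ 0  1  2 -3 -2 -3]
Row reduction gives pivot columns i,m; rank = 2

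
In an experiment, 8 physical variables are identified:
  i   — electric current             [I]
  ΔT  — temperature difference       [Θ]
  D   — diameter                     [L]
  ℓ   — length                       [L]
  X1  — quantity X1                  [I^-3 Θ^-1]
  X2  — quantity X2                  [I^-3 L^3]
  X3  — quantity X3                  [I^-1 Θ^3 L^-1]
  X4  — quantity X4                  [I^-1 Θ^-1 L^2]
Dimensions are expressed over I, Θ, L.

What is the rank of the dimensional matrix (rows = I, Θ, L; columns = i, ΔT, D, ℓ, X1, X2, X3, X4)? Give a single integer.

Dimensional matrix (I×Θ×L by i×ΔT×D×ℓ×X1×X2×X3×X4):
  I: [ 1  0  0  0 -3 -3 -1 -1]
  Θ: [ 0  1  0  0 -1  0  3 -1]
  L: [ 0  0  1  1  0  3 -1  2]
Echelon form has 3 nonzero rows (pivots: i,ΔT,D)

3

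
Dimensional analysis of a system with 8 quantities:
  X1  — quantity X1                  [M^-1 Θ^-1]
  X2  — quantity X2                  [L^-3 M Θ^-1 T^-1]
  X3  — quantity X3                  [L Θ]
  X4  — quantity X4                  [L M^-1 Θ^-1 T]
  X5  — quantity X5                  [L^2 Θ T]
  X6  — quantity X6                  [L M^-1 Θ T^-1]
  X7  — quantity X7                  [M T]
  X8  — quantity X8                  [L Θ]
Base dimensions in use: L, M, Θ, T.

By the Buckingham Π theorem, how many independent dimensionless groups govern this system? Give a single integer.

5

Write exponents as rows L,M,Θ,T / cols X1,X2,X3,X4,X5,X6,X7,X8:
  L: [ 0 -3  1  1  2  1  0  1]
  M: [-1  1  0 -1  0 -1  1  0]
  Θ: [-1 -1  1 -1  1  1  0  1]
  T: [ 0 -1  0  1  1 -1  1  0]
Row reduction gives pivot columns X1,X2,X3; rank = 3
8 vars − rank 3 = 5 Π groups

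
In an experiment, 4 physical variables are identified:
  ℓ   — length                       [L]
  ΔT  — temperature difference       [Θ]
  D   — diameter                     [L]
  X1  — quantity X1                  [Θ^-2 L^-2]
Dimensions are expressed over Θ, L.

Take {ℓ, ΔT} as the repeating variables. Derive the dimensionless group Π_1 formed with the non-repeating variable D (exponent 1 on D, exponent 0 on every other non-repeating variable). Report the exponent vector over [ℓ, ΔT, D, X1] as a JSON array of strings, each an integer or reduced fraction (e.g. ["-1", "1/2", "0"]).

["-1", "0", "1", "0"]

Exponent matrix [Θ,L] × [ℓ,ΔT,D,X1]:
  Θ: [ 0  1  0 -2]
  L: [ 1  0  1 -2]
Echelon form has 2 nonzero rows (pivots: ℓ,ΔT)
Pivot set = {ℓ,ΔT}, free = {D,X1}
RREF:
  r0: [   1    0    1   -2]
  r1: [   0    1    0   -2]
Fix exponent of D at 1, X1 at 0; solve each RREF row for its pivot's exponent:
  r0: exp(ℓ) + (1)·1 = 0 ⇒ exp(ℓ) = -1
  r1: exp(ΔT) + (0)·1 = 0 ⇒ exp(ΔT) = 0
Π_1 = ℓ^-1 · D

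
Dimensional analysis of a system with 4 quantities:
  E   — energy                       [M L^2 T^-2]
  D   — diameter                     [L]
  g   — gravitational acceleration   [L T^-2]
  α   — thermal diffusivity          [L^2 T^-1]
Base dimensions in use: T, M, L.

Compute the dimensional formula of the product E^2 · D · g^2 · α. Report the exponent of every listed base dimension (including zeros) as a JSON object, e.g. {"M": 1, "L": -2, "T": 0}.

Dimensional matrix (T×M×L by E×D×g×α):
  T: [-2  0 -2 -1]
  M: [ 1  0  0  0]
  L: [ 2  1  1  2]
  [T]: (2)·-2+(1)·0+(2)·-2+(1)·-1 = -9
  [M]: (2)·1+(1)·0+(2)·0+(1)·0 = 2
  [L]: (2)·2+(1)·1+(2)·1+(1)·2 = 9
⇒ T^-9 M^2 L^9

{"T": -9, "M": 2, "L": 9}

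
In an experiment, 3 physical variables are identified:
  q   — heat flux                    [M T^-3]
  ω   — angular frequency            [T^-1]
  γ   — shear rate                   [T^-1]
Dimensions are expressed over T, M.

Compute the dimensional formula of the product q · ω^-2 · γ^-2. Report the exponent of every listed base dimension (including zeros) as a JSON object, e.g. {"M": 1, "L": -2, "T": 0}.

{"T": 1, "M": 1}

Dimensional matrix (T×M by q×ω×γ):
  T: [-3 -1 -1]
  M: [ 1  0  0]
  [T]: (1)·-3+(-2)·-1+(-2)·-1 = 1
  [M]: (1)·1+(-2)·0+(-2)·0 = 1
⇒ T M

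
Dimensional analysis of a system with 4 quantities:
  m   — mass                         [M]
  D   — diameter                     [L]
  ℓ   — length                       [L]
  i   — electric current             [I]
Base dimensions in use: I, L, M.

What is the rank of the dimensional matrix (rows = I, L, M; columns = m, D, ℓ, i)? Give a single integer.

3

Write exponents as rows I,L,M / cols m,D,ℓ,i:
  I: [ 0  0  0  1]
  L: [ 0  1  1  0]
  M: [ 1  0  0  0]
RREF → pivots at {m,D,i} ⇒ r = 3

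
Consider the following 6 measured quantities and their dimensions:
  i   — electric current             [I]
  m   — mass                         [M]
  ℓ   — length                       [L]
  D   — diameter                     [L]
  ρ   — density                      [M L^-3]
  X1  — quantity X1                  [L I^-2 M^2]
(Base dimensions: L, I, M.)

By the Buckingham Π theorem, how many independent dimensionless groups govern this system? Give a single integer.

3

Write exponents as rows L,I,M / cols i,m,ℓ,D,ρ,X1:
  L: [ 0  0  1  1 -3  1]
  I: [ 1  0  0  0  0 -2]
  M: [ 0  1  0  0  1  2]
Row reduction gives pivot columns i,m,ℓ; rank = 3
Π count = n − r = 6 − 3 = 3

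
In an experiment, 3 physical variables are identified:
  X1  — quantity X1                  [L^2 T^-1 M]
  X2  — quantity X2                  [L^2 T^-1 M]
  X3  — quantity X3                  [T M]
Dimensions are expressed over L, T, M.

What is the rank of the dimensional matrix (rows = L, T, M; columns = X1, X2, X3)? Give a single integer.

2

Exponent matrix [L,T,M] × [X1,X2,X3]:
  L: [ 2  2  0]
  T: [-1 -1  1]
  M: [ 1  1  1]
Row reduction gives pivot columns X1,X3; rank = 2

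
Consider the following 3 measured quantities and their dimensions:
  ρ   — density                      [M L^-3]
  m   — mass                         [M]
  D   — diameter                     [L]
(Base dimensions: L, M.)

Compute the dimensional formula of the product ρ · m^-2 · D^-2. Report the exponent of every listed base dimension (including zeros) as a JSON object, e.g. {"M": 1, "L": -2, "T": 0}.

Exponent matrix [L,M] × [ρ,m,D]:
  L: [-3  0  1]
  M: [ 1  1  0]
  [L]: (1)·-3+(-2)·0+(-2)·1 = -5
  [M]: (1)·1+(-2)·1+(-2)·0 = -1
⇒ L^-5 M^-1

{"L": -5, "M": -1}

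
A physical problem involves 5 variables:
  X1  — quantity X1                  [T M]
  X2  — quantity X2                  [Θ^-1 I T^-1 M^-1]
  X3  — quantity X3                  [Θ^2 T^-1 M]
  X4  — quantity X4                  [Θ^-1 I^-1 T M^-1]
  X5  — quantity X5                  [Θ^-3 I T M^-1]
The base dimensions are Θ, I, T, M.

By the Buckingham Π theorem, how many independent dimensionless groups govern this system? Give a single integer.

Write exponents as rows Θ,I,T,M / cols X1,X2,X3,X4,X5:
  Θ: [ 0 -1  2 -1 -3]
  I: [ 0  1  0 -1  1]
  T: [ 1 -1 -1  1  1]
  M: [ 1 -1  1 -1 -1]
Row reduction gives pivot columns X1,X2,X3; rank = 3
n=5, r=3 ⇒ 2 dimensionless groups

2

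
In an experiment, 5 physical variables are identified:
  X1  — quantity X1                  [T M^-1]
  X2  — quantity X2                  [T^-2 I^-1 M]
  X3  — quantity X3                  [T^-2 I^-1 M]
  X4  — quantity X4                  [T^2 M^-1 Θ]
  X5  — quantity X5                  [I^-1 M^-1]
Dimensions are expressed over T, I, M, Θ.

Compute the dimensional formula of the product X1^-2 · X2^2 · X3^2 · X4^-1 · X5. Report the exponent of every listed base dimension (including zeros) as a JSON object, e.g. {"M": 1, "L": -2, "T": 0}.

{"T": -12, "I": -5, "M": 6, "Θ": -1}

Exponent matrix [T,I,M,Θ] × [X1,X2,X3,X4,X5]:
  T: [ 1 -2 -2  2  0]
  I: [ 0 -1 -1  0 -1]
  M: [-1  1  1 -1 -1]
  Θ: [ 0  0  0  1  0]
  [T]: (-2)·1+(2)·-2+(2)·-2+(-1)·2+(1)·0 = -12
  [I]: (-2)·0+(2)·-1+(2)·-1+(-1)·0+(1)·-1 = -5
  [M]: (-2)·-1+(2)·1+(2)·1+(-1)·-1+(1)·-1 = 6
  [Θ]: (-2)·0+(2)·0+(2)·0+(-1)·1+(1)·0 = -1
⇒ T^-12 I^-5 M^6 Θ^-1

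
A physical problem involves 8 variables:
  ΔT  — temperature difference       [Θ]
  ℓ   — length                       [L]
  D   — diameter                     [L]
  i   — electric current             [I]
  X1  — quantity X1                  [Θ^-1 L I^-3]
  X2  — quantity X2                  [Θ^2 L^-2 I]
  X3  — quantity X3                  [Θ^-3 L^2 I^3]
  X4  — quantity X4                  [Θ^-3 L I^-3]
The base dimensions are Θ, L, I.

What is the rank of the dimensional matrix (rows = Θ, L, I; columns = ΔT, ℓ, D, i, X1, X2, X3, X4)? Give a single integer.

Exponent matrix [Θ,L,I] × [ΔT,ℓ,D,i,X1,X2,X3,X4]:
  Θ: [ 1  0  0  0 -1  2 -3 -3]
  L: [ 0  1  1  0  1 -2  2  1]
  I: [ 0  0  0  1 -3  1  3 -3]
Echelon form has 3 nonzero rows (pivots: ΔT,ℓ,i)

3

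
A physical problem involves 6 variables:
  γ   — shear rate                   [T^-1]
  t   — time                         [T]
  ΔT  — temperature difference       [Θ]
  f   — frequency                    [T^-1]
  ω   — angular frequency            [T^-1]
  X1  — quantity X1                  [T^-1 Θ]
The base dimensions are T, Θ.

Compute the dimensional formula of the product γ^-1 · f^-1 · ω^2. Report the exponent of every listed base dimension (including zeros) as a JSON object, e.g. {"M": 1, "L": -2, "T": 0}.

{"T": 0, "Θ": 0}

Dimensional matrix (T×Θ by γ×t×ΔT×f×ω×X1):
  T: [-1  1  0 -1 -1 -1]
  Θ: [ 0  0  1  0  0  1]
  [T]: (-1)·-1+(-1)·-1+(2)·-1 = 0
  [Θ]: (-1)·0+(-1)·0+(2)·0 = 0
⇒ 1 (dimensionless)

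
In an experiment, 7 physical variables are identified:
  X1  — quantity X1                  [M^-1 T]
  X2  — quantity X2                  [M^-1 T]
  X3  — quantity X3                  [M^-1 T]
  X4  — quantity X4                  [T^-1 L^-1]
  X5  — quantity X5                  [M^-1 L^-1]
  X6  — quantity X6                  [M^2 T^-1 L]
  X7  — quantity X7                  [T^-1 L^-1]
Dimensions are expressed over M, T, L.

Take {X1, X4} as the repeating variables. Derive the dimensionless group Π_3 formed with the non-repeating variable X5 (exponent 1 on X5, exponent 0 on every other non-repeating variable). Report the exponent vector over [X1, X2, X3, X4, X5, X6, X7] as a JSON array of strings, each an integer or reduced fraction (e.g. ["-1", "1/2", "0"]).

["-1", "0", "0", "-1", "1", "0", "0"]

Dimensional matrix (M×T×L by X1×X2×X3×X4×X5×X6×X7):
  M: [-1 -1 -1  0 -1  2  0]
  T: [ 1  1  1 -1  0 -1 -1]
  L: [ 0  0  0 -1 -1  1 -1]
RREF → pivots at {X1,X4} ⇒ r = 2
Repeat: X1,X4; free: X2,X3,X5,X6,X7
RREF:
  r0: [   1    1    1    0    1   -2    0]
  r1: [   0    0    0    1    1   -1    1]
  r2: [   0    0    0    0    0    0    0]
Fix exponent of X5 at 1, X2 at 0, X3 at 0, X6 at 0, X7 at 0; solve each RREF row for its pivot's exponent:
  r0: exp(X1) + (1)·1 = 0 ⇒ exp(X1) = -1
  r1: exp(X4) + (1)·1 = 0 ⇒ exp(X4) = -1
Π_3 = X1^-1 · X4^-1 · X5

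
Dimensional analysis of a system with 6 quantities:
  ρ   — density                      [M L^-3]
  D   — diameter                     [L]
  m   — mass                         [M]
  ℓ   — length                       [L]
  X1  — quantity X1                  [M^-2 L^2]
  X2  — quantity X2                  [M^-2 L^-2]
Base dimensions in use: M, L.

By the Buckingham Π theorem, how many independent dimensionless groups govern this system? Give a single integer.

Write exponents as rows M,L / cols ρ,D,m,ℓ,X1,X2:
  M: [ 1  0  1  0 -2 -2]
  L: [-3  1  0  1  2 -2]
RREF → pivots at {ρ,D} ⇒ r = 2
Π count = n − r = 6 − 2 = 4

4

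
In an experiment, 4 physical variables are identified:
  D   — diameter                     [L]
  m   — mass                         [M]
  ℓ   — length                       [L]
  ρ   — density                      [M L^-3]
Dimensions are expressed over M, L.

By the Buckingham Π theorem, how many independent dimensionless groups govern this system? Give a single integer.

Exponent matrix [M,L] × [D,m,ℓ,ρ]:
  M: [ 0  1  0  1]
  L: [ 1  0  1 -3]
Row reduction gives pivot columns D,m; rank = 2
Π count = n − r = 4 − 2 = 2

2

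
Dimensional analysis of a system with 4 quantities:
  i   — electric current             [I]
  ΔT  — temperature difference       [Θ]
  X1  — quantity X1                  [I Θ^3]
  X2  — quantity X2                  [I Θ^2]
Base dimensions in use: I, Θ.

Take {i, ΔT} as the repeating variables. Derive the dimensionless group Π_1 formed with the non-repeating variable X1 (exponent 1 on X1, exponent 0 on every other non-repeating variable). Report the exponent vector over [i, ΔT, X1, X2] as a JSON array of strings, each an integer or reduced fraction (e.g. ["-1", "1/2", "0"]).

["-1", "-3", "1", "0"]

Write exponents as rows I,Θ / cols i,ΔT,X1,X2:
  I: [ 1  0  1  1]
  Θ: [ 0  1  3  2]
RREF → pivots at {i,ΔT} ⇒ r = 2
Repeat: i,ΔT; free: X1,X2
RREF:
  r0: [   1    0    1    1]
  r1: [   0    1    3    2]
Fix exponent of X1 at 1, X2 at 0; solve each RREF row for its pivot's exponent:
  r0: exp(i) + (1)·1 = 0 ⇒ exp(i) = -1
  r1: exp(ΔT) + (3)·1 = 0 ⇒ exp(ΔT) = -3
Π_1 = i^-1 · ΔT^-3 · X1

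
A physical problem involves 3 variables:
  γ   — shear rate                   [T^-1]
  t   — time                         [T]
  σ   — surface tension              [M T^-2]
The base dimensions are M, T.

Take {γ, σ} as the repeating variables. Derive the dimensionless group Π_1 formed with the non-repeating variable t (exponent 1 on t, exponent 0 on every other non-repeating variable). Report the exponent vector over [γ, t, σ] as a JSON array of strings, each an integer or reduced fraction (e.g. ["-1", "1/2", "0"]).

["1", "1", "0"]

Exponent matrix [M,T] × [γ,t,σ]:
  M: [ 0  0  1]
  T: [-1  1 -2]
Echelon form has 2 nonzero rows (pivots: γ,σ)
Pivot set = {γ,σ}, free = {t}
RREF:
  r0: [   1   -1    0]
  r1: [   0    0    1]
Fix exponent of t at 1; solve each RREF row for its pivot's exponent:
  r0: exp(γ) + (-1)·1 = 0 ⇒ exp(γ) = 1
  r1: exp(σ) + (0)·1 = 0 ⇒ exp(σ) = 0
Π_1 = γ · t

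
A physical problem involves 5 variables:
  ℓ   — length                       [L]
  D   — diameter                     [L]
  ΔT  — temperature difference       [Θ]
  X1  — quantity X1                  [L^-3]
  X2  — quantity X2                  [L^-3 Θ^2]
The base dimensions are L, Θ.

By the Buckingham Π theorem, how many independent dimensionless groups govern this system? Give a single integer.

Exponent matrix [L,Θ] × [ℓ,D,ΔT,X1,X2]:
  L: [ 1  1  0 -3 -3]
  Θ: [ 0  0  1  0  2]
Row reduction gives pivot columns ℓ,ΔT; rank = 2
n=5, r=2 ⇒ 3 dimensionless groups

3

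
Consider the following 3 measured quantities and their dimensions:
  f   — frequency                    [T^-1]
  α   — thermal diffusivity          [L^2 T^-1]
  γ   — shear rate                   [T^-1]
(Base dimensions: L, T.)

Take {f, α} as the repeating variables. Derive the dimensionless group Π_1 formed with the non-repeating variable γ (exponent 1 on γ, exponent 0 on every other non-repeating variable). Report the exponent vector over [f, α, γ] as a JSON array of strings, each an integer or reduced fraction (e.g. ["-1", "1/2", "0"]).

["-1", "0", "1"]

Dimensional matrix (L×T by f×α×γ):
  L: [ 0  2  0]
  T: [-1 -1 -1]
Row reduction gives pivot columns f,α; rank = 2
Repeat: f,α; free: γ
RREF:
  r0: [   1    0    1]
  r1: [   0    1    0]
Fix exponent of γ at 1; solve each RREF row for its pivot's exponent:
  r0: exp(f) + (1)·1 = 0 ⇒ exp(f) = -1
  r1: exp(α) + (0)·1 = 0 ⇒ exp(α) = 0
Π_1 = f^-1 · γ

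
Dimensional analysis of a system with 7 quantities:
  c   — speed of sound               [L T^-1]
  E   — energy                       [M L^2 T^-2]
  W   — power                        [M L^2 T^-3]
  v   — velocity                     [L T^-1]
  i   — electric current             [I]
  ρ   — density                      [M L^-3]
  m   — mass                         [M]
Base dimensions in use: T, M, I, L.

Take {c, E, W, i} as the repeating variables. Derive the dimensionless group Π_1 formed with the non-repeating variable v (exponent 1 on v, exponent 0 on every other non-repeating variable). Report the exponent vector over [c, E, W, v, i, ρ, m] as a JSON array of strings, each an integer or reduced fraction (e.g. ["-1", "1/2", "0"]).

Write exponents as rows T,M,I,L / cols c,E,W,v,i,ρ,m:
  T: [-1 -2 -3 -1  0  0  0]
  M: [ 0  1  1  0  0  1  1]
  I: [ 0  0  0  0  1  0  0]
  L: [ 1  2  2  1  0 -3  0]
Echelon form has 4 nonzero rows (pivots: c,E,W,i)
Repeat: c,E,W,i; free: v,ρ,m
RREF:
  r0: [   1    0    0    1    0   -5   -2]
  r1: [   0    1    0    0    0   -2    1]
  r2: [   0    0    1    0    0    3    0]
  r3: [   0    0    0    0    1    0    0]
Fix exponent of v at 1, ρ at 0, m at 0; solve each RREF row for its pivot's exponent:
  r0: exp(c) + (1)·1 = 0 ⇒ exp(c) = -1
  r1: exp(E) + (0)·1 = 0 ⇒ exp(E) = 0
  r2: exp(W) + (0)·1 = 0 ⇒ exp(W) = 0
  r3: exp(i) + (0)·1 = 0 ⇒ exp(i) = 0
Π_1 = c^-1 · v

["-1", "0", "0", "1", "0", "0", "0"]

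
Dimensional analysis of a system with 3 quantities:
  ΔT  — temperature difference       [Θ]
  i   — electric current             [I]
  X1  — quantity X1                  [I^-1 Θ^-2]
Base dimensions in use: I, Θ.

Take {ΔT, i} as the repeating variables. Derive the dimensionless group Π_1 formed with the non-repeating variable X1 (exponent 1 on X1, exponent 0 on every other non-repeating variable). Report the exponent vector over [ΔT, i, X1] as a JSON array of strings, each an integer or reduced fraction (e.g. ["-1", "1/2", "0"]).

Dimensional matrix (I×Θ by ΔT×i×X1):
  I: [ 0  1 -1]
  Θ: [ 1  0 -2]
RREF → pivots at {ΔT,i} ⇒ r = 2
Repeat: ΔT,i; free: X1
RREF:
  r0: [   1    0   -2]
  r1: [   0    1   -1]
Fix exponent of X1 at 1; solve each RREF row for its pivot's exponent:
  r0: exp(ΔT) + (-2)·1 = 0 ⇒ exp(ΔT) = 2
  r1: exp(i) + (-1)·1 = 0 ⇒ exp(i) = 1
Π_1 = ΔT^2 · i · X1

["2", "1", "1"]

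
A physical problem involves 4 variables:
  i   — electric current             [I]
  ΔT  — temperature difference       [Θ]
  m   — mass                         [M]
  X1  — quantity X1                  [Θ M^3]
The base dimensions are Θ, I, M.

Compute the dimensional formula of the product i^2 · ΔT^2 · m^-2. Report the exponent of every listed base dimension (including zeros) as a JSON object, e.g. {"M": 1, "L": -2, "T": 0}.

{"Θ": 2, "I": 2, "M": -2}

Write exponents as rows Θ,I,M / cols i,ΔT,m,X1:
  Θ: [ 0  1  0  1]
  I: [ 1  0  0  0]
  M: [ 0  0  1  3]
  [Θ]: (2)·0+(2)·1+(-2)·0 = 2
  [I]: (2)·1+(2)·0+(-2)·0 = 2
  [M]: (2)·0+(2)·0+(-2)·1 = -2
⇒ Θ^2 I^2 M^-2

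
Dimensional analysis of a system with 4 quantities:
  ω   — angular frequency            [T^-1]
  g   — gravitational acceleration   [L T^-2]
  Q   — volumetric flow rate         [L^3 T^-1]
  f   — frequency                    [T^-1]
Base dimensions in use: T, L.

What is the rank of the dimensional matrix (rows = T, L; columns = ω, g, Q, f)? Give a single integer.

2

Dimensional matrix (T×L by ω×g×Q×f):
  T: [-1 -2 -1 -1]
  L: [ 0  1  3  0]
Echelon form has 2 nonzero rows (pivots: ω,g)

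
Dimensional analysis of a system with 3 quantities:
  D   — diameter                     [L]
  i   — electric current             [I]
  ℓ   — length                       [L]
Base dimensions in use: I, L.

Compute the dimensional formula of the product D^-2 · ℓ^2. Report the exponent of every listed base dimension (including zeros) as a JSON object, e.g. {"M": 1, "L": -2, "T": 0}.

Write exponents as rows I,L / cols D,i,ℓ:
  I: [ 0  1  0]
  L: [ 1  0  1]
  [I]: (-2)·0+(2)·0 = 0
  [L]: (-2)·1+(2)·1 = 0
⇒ 1 (dimensionless)

{"I": 0, "L": 0}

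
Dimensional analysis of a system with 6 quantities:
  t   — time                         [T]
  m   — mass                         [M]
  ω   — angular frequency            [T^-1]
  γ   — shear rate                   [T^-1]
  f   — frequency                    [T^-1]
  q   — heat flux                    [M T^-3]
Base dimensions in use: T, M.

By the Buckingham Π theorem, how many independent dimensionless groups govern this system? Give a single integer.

4

Write exponents as rows T,M / cols t,m,ω,γ,f,q:
  T: [ 1  0 -1 -1 -1 -3]
  M: [ 0  1  0  0  0  1]
Echelon form has 2 nonzero rows (pivots: t,m)
n=6, r=2 ⇒ 4 dimensionless groups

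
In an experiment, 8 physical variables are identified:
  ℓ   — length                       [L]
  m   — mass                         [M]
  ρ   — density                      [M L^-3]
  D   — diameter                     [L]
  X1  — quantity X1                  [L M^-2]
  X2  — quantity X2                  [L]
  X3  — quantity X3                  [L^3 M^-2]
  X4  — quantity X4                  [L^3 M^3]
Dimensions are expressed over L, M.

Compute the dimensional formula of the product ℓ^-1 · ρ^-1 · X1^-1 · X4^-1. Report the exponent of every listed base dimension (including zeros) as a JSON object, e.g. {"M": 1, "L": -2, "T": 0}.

{"L": -2, "M": -2}

Write exponents as rows L,M / cols ℓ,m,ρ,D,X1,X2,X3,X4:
  L: [ 1  0 -3  1  1  1  3  3]
  M: [ 0  1  1  0 -2  0 -2  3]
  [L]: (-1)·1+(-1)·-3+(-1)·1+(-1)·3 = -2
  [M]: (-1)·0+(-1)·1+(-1)·-2+(-1)·3 = -2
⇒ L^-2 M^-2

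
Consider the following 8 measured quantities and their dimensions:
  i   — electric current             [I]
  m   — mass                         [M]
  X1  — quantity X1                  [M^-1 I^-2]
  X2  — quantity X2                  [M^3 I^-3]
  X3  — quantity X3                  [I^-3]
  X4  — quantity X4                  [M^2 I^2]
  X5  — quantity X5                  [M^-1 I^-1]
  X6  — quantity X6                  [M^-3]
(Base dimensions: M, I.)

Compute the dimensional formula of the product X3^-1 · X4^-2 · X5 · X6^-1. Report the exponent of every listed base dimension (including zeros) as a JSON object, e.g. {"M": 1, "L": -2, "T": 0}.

Dimensional matrix (M×I by i×m×X1×X2×X3×X4×X5×X6):
  M: [ 0  1 -1  3  0  2 -1 -3]
  I: [ 1  0 -2 -3 -3  2 -1  0]
  [M]: (-1)·0+(-2)·2+(1)·-1+(-1)·-3 = -2
  [I]: (-1)·-3+(-2)·2+(1)·-1+(-1)·0 = -2
⇒ M^-2 I^-2

{"M": -2, "I": -2}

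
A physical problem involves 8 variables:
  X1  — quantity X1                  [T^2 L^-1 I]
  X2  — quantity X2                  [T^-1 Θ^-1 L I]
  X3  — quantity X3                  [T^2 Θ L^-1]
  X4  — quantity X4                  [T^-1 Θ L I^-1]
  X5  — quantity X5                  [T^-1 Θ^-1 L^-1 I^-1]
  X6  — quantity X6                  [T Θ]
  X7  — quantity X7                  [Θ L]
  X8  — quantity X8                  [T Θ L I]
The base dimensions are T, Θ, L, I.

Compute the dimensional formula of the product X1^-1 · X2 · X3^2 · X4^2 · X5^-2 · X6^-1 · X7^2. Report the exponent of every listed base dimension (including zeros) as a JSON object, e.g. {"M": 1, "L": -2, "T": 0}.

Write exponents as rows T,Θ,L,I / cols X1,X2,X3,X4,X5,X6,X7,X8:
  T: [ 2 -1  2 -1 -1  1  0  1]
  Θ: [ 0 -1  1  1 -1  1  1  1]
  L: [-1  1 -1  1 -1  0  1  1]
  I: [ 1  1  0 -1 -1  0  0  1]
  [T]: (-1)·2+(1)·-1+(2)·2+(2)·-1+(-2)·-1+(-1)·1+(2)·0 = 0
  [Θ]: (-1)·0+(1)·-1+(2)·1+(2)·1+(-2)·-1+(-1)·1+(2)·1 = 6
  [L]: (-1)·-1+(1)·1+(2)·-1+(2)·1+(-2)·-1+(-1)·0+(2)·1 = 6
  [I]: (-1)·1+(1)·1+(2)·0+(2)·-1+(-2)·-1+(-1)·0+(2)·0 = 0
⇒ Θ^6 L^6

{"T": 0, "Θ": 6, "L": 6, "I": 0}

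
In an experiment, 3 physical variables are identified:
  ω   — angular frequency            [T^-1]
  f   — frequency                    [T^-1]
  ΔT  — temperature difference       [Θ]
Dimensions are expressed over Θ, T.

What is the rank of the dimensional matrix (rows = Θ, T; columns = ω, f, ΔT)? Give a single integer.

2

Exponent matrix [Θ,T] × [ω,f,ΔT]:
  Θ: [ 0  0  1]
  T: [-1 -1  0]
Echelon form has 2 nonzero rows (pivots: ω,ΔT)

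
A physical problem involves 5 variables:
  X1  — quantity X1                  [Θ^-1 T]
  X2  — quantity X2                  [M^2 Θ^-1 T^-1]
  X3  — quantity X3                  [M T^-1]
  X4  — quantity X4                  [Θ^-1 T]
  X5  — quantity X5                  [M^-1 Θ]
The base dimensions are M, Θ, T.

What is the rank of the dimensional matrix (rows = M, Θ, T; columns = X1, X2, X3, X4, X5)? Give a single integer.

2

Dimensional matrix (M×Θ×T by X1×X2×X3×X4×X5):
  M: [ 0  2  1  0 -1]
  Θ: [-1 -1  0 -1  1]
  T: [ 1 -1 -1  1  0]
Row reduction gives pivot columns X1,X2; rank = 2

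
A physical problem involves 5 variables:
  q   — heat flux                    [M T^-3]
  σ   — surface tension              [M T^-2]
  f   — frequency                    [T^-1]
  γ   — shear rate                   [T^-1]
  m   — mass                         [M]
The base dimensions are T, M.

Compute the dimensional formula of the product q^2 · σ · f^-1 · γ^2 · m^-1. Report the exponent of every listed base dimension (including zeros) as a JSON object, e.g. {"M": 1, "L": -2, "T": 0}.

Exponent matrix [T,M] × [q,σ,f,γ,m]:
  T: [-3 -2 -1 -1  0]
  M: [ 1  1  0  0  1]
  [T]: (2)·-3+(1)·-2+(-1)·-1+(2)·-1+(-1)·0 = -9
  [M]: (2)·1+(1)·1+(-1)·0+(2)·0+(-1)·1 = 2
⇒ T^-9 M^2

{"T": -9, "M": 2}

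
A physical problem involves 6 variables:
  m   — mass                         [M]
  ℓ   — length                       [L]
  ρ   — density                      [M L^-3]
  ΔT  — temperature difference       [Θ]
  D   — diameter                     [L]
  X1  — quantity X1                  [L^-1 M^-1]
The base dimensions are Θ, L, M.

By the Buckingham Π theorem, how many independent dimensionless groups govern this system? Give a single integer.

Exponent matrix [Θ,L,M] × [m,ℓ,ρ,ΔT,D,X1]:
  Θ: [ 0  0  0  1  0  0]
  L: [ 0  1 -3  0  1 -1]
  M: [ 1  0  1  0  0 -1]
Row reduction gives pivot columns m,ℓ,ΔT; rank = 3
6 vars − rank 3 = 3 Π groups

3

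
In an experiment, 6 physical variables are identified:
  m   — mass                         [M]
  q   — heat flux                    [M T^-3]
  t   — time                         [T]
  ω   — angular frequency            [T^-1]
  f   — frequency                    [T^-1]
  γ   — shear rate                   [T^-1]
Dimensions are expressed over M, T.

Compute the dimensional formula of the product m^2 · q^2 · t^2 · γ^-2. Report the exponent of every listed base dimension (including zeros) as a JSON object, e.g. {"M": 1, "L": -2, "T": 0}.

Write exponents as rows M,T / cols m,q,t,ω,f,γ:
  M: [ 1  1  0  0  0  0]
  T: [ 0 -3  1 -1 -1 -1]
  [M]: (2)·1+(2)·1+(2)·0+(-2)·0 = 4
  [T]: (2)·0+(2)·-3+(2)·1+(-2)·-1 = -2
⇒ M^4 T^-2

{"M": 4, "T": -2}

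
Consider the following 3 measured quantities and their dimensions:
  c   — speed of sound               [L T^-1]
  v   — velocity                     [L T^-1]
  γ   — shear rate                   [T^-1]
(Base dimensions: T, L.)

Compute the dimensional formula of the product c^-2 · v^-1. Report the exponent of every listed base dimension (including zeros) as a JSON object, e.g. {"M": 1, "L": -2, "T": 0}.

Exponent matrix [T,L] × [c,v,γ]:
  T: [-1 -1 -1]
  L: [ 1  1  0]
  [T]: (-2)·-1+(-1)·-1 = 3
  [L]: (-2)·1+(-1)·1 = -3
⇒ T^3 L^-3

{"T": 3, "L": -3}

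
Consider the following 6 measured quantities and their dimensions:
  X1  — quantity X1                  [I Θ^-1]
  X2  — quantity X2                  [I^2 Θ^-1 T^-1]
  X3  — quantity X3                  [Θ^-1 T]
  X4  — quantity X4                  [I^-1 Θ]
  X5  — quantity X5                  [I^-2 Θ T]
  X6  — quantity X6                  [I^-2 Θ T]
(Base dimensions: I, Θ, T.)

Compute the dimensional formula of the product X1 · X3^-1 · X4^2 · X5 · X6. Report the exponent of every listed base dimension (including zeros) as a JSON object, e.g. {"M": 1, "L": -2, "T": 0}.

Write exponents as rows I,Θ,T / cols X1,X2,X3,X4,X5,X6:
  I: [ 1  2  0 -1 -2 -2]
  Θ: [-1 -1 -1  1  1  1]
  T: [ 0 -1  1  0  1  1]
  [I]: (1)·1+(-1)·0+(2)·-1+(1)·-2+(1)·-2 = -5
  [Θ]: (1)·-1+(-1)·-1+(2)·1+(1)·1+(1)·1 = 4
  [T]: (1)·0+(-1)·1+(2)·0+(1)·1+(1)·1 = 1
⇒ I^-5 Θ^4 T

{"I": -5, "Θ": 4, "T": 1}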